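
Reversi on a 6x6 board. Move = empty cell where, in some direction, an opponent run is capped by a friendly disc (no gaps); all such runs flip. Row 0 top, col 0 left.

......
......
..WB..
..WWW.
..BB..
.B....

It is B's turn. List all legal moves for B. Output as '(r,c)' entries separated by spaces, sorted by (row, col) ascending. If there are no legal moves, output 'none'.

Answer: (1,2) (2,1) (2,4) (2,5) (4,1) (4,5)

Derivation:
(1,1): no bracket -> illegal
(1,2): flips 2 -> legal
(1,3): no bracket -> illegal
(2,1): flips 2 -> legal
(2,4): flips 1 -> legal
(2,5): flips 1 -> legal
(3,1): no bracket -> illegal
(3,5): no bracket -> illegal
(4,1): flips 1 -> legal
(4,4): no bracket -> illegal
(4,5): flips 1 -> legal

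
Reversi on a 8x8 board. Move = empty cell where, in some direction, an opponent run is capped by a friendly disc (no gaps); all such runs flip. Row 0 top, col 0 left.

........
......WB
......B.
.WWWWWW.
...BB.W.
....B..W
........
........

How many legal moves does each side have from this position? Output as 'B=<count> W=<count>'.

Answer: B=8 W=5

Derivation:
-- B to move --
(0,5): no bracket -> illegal
(0,6): flips 1 -> legal
(0,7): no bracket -> illegal
(1,5): flips 1 -> legal
(2,0): no bracket -> illegal
(2,1): flips 1 -> legal
(2,2): flips 1 -> legal
(2,3): flips 1 -> legal
(2,4): flips 1 -> legal
(2,5): flips 1 -> legal
(2,7): no bracket -> illegal
(3,0): no bracket -> illegal
(3,7): no bracket -> illegal
(4,0): no bracket -> illegal
(4,1): no bracket -> illegal
(4,2): no bracket -> illegal
(4,5): no bracket -> illegal
(4,7): no bracket -> illegal
(5,5): no bracket -> illegal
(5,6): flips 2 -> legal
(6,6): no bracket -> illegal
(6,7): no bracket -> illegal
B mobility = 8
-- W to move --
(0,6): no bracket -> illegal
(0,7): no bracket -> illegal
(1,5): no bracket -> illegal
(2,5): no bracket -> illegal
(2,7): no bracket -> illegal
(3,7): no bracket -> illegal
(4,2): no bracket -> illegal
(4,5): no bracket -> illegal
(5,2): flips 1 -> legal
(5,3): flips 2 -> legal
(5,5): flips 1 -> legal
(6,3): no bracket -> illegal
(6,4): flips 2 -> legal
(6,5): flips 2 -> legal
W mobility = 5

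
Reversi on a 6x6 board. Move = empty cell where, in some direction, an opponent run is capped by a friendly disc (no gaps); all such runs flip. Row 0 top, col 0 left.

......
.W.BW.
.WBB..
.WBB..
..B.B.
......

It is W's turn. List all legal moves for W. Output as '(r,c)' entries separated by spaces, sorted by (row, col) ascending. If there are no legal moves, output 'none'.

Answer: (0,4) (1,2) (2,4) (3,4) (4,1) (4,3) (5,3) (5,5)

Derivation:
(0,2): no bracket -> illegal
(0,3): no bracket -> illegal
(0,4): flips 2 -> legal
(1,2): flips 1 -> legal
(2,4): flips 2 -> legal
(3,4): flips 2 -> legal
(3,5): no bracket -> illegal
(4,1): flips 2 -> legal
(4,3): flips 1 -> legal
(4,5): no bracket -> illegal
(5,1): no bracket -> illegal
(5,2): no bracket -> illegal
(5,3): flips 1 -> legal
(5,4): no bracket -> illegal
(5,5): flips 3 -> legal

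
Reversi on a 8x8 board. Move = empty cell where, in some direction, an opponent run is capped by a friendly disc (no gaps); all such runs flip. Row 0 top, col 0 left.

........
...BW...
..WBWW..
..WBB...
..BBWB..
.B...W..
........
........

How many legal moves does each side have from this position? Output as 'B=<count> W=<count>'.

Answer: B=14 W=9

Derivation:
-- B to move --
(0,3): no bracket -> illegal
(0,4): flips 2 -> legal
(0,5): flips 1 -> legal
(1,1): flips 1 -> legal
(1,2): flips 2 -> legal
(1,5): flips 2 -> legal
(1,6): flips 1 -> legal
(2,1): flips 2 -> legal
(2,6): flips 2 -> legal
(3,1): flips 2 -> legal
(3,5): flips 1 -> legal
(3,6): no bracket -> illegal
(4,1): flips 1 -> legal
(4,6): no bracket -> illegal
(5,3): no bracket -> illegal
(5,4): flips 1 -> legal
(5,6): no bracket -> illegal
(6,4): no bracket -> illegal
(6,5): flips 1 -> legal
(6,6): flips 2 -> legal
B mobility = 14
-- W to move --
(0,2): flips 1 -> legal
(0,3): no bracket -> illegal
(0,4): flips 1 -> legal
(1,2): flips 1 -> legal
(3,1): no bracket -> illegal
(3,5): flips 3 -> legal
(3,6): no bracket -> illegal
(4,0): no bracket -> illegal
(4,1): flips 2 -> legal
(4,6): flips 1 -> legal
(5,0): no bracket -> illegal
(5,2): flips 3 -> legal
(5,3): no bracket -> illegal
(5,4): flips 1 -> legal
(5,6): no bracket -> illegal
(6,0): flips 3 -> legal
(6,1): no bracket -> illegal
(6,2): no bracket -> illegal
W mobility = 9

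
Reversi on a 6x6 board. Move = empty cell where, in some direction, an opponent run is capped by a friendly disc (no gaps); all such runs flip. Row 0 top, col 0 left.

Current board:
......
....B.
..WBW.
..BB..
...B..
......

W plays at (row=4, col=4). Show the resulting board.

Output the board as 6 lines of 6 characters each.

Place W at (4,4); scan 8 dirs for brackets.
Dir NW: opp run (3,3) capped by W -> flip
Dir N: first cell '.' (not opp) -> no flip
Dir NE: first cell '.' (not opp) -> no flip
Dir W: opp run (4,3), next='.' -> no flip
Dir E: first cell '.' (not opp) -> no flip
Dir SW: first cell '.' (not opp) -> no flip
Dir S: first cell '.' (not opp) -> no flip
Dir SE: first cell '.' (not opp) -> no flip
All flips: (3,3)

Answer: ......
....B.
..WBW.
..BW..
...BW.
......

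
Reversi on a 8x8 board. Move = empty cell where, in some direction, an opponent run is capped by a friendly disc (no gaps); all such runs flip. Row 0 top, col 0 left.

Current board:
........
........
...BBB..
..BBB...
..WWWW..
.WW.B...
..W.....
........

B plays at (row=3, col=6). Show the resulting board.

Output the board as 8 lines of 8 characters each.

Place B at (3,6); scan 8 dirs for brackets.
Dir NW: first cell 'B' (not opp) -> no flip
Dir N: first cell '.' (not opp) -> no flip
Dir NE: first cell '.' (not opp) -> no flip
Dir W: first cell '.' (not opp) -> no flip
Dir E: first cell '.' (not opp) -> no flip
Dir SW: opp run (4,5) capped by B -> flip
Dir S: first cell '.' (not opp) -> no flip
Dir SE: first cell '.' (not opp) -> no flip
All flips: (4,5)

Answer: ........
........
...BBB..
..BBB.B.
..WWWB..
.WW.B...
..W.....
........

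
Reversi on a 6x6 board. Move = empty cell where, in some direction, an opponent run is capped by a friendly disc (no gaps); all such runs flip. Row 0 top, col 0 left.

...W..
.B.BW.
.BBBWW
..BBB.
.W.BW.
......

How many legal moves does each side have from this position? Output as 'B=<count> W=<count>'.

Answer: B=8 W=7

Derivation:
-- B to move --
(0,2): no bracket -> illegal
(0,4): flips 2 -> legal
(0,5): flips 1 -> legal
(1,2): no bracket -> illegal
(1,5): flips 2 -> legal
(3,0): no bracket -> illegal
(3,1): no bracket -> illegal
(3,5): flips 1 -> legal
(4,0): no bracket -> illegal
(4,2): no bracket -> illegal
(4,5): flips 1 -> legal
(5,0): flips 1 -> legal
(5,1): no bracket -> illegal
(5,2): no bracket -> illegal
(5,3): no bracket -> illegal
(5,4): flips 1 -> legal
(5,5): flips 1 -> legal
B mobility = 8
-- W to move --
(0,0): flips 3 -> legal
(0,1): no bracket -> illegal
(0,2): flips 1 -> legal
(0,4): no bracket -> illegal
(1,0): no bracket -> illegal
(1,2): flips 1 -> legal
(2,0): flips 3 -> legal
(3,0): no bracket -> illegal
(3,1): no bracket -> illegal
(3,5): no bracket -> illegal
(4,2): flips 2 -> legal
(4,5): no bracket -> illegal
(5,2): flips 2 -> legal
(5,3): flips 4 -> legal
(5,4): no bracket -> illegal
W mobility = 7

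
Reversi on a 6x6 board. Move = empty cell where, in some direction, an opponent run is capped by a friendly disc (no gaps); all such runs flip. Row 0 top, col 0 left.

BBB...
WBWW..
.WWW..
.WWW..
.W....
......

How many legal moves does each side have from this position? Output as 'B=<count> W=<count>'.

Answer: B=7 W=0

Derivation:
-- B to move --
(0,3): no bracket -> illegal
(0,4): no bracket -> illegal
(1,4): flips 2 -> legal
(2,0): flips 1 -> legal
(2,4): flips 1 -> legal
(3,0): no bracket -> illegal
(3,4): flips 2 -> legal
(4,0): no bracket -> illegal
(4,2): flips 3 -> legal
(4,3): no bracket -> illegal
(4,4): flips 2 -> legal
(5,0): no bracket -> illegal
(5,1): flips 3 -> legal
(5,2): no bracket -> illegal
B mobility = 7
-- W to move --
(0,3): no bracket -> illegal
(2,0): no bracket -> illegal
W mobility = 0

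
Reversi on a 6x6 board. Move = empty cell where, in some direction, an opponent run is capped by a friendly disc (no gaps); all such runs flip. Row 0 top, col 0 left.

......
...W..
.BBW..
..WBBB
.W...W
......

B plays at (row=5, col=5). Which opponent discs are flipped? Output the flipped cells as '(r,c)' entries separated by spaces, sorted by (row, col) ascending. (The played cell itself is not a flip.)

Dir NW: first cell '.' (not opp) -> no flip
Dir N: opp run (4,5) capped by B -> flip
Dir NE: edge -> no flip
Dir W: first cell '.' (not opp) -> no flip
Dir E: edge -> no flip
Dir SW: edge -> no flip
Dir S: edge -> no flip
Dir SE: edge -> no flip

Answer: (4,5)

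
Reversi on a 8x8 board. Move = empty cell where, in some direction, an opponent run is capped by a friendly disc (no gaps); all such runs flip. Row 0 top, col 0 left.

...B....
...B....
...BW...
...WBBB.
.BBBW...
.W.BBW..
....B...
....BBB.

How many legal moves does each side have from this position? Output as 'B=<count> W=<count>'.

-- B to move --
(1,4): flips 1 -> legal
(1,5): flips 2 -> legal
(2,2): no bracket -> illegal
(2,5): flips 1 -> legal
(3,2): flips 1 -> legal
(4,0): no bracket -> illegal
(4,5): flips 1 -> legal
(4,6): flips 1 -> legal
(5,0): no bracket -> illegal
(5,2): no bracket -> illegal
(5,6): flips 1 -> legal
(6,0): flips 1 -> legal
(6,1): flips 1 -> legal
(6,2): no bracket -> illegal
(6,5): no bracket -> illegal
(6,6): no bracket -> illegal
B mobility = 9
-- W to move --
(0,2): flips 1 -> legal
(0,4): no bracket -> illegal
(1,2): no bracket -> illegal
(1,4): no bracket -> illegal
(2,2): flips 1 -> legal
(2,5): no bracket -> illegal
(2,6): flips 1 -> legal
(2,7): no bracket -> illegal
(3,0): no bracket -> illegal
(3,1): flips 1 -> legal
(3,2): no bracket -> illegal
(3,7): flips 3 -> legal
(4,0): flips 3 -> legal
(4,5): no bracket -> illegal
(4,6): flips 1 -> legal
(4,7): no bracket -> illegal
(5,0): no bracket -> illegal
(5,2): flips 2 -> legal
(6,2): flips 1 -> legal
(6,3): flips 2 -> legal
(6,5): no bracket -> illegal
(6,6): no bracket -> illegal
(6,7): no bracket -> illegal
(7,3): flips 1 -> legal
(7,7): no bracket -> illegal
W mobility = 11

Answer: B=9 W=11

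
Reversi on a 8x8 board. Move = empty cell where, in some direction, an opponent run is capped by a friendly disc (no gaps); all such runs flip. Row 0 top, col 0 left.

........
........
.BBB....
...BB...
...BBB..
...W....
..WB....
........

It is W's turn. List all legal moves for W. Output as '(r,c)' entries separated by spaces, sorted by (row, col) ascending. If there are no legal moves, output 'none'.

Answer: (1,3) (3,5) (6,4) (7,3)

Derivation:
(1,0): no bracket -> illegal
(1,1): no bracket -> illegal
(1,2): no bracket -> illegal
(1,3): flips 3 -> legal
(1,4): no bracket -> illegal
(2,0): no bracket -> illegal
(2,4): no bracket -> illegal
(2,5): no bracket -> illegal
(3,0): no bracket -> illegal
(3,1): no bracket -> illegal
(3,2): no bracket -> illegal
(3,5): flips 1 -> legal
(3,6): no bracket -> illegal
(4,2): no bracket -> illegal
(4,6): no bracket -> illegal
(5,2): no bracket -> illegal
(5,4): no bracket -> illegal
(5,5): no bracket -> illegal
(5,6): no bracket -> illegal
(6,4): flips 1 -> legal
(7,2): no bracket -> illegal
(7,3): flips 1 -> legal
(7,4): no bracket -> illegal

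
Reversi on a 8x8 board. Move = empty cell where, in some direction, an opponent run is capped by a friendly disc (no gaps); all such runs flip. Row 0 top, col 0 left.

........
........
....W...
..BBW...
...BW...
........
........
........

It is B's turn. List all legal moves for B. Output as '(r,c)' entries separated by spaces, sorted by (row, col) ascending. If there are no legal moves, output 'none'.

Answer: (1,5) (2,5) (3,5) (4,5) (5,5)

Derivation:
(1,3): no bracket -> illegal
(1,4): no bracket -> illegal
(1,5): flips 1 -> legal
(2,3): no bracket -> illegal
(2,5): flips 1 -> legal
(3,5): flips 1 -> legal
(4,5): flips 1 -> legal
(5,3): no bracket -> illegal
(5,4): no bracket -> illegal
(5,5): flips 1 -> legal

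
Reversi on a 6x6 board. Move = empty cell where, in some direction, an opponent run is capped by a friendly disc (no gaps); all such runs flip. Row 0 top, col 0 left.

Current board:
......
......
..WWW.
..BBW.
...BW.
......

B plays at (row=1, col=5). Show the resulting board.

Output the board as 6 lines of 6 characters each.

Answer: ......
.....B
..WWB.
..BBW.
...BW.
......

Derivation:
Place B at (1,5); scan 8 dirs for brackets.
Dir NW: first cell '.' (not opp) -> no flip
Dir N: first cell '.' (not opp) -> no flip
Dir NE: edge -> no flip
Dir W: first cell '.' (not opp) -> no flip
Dir E: edge -> no flip
Dir SW: opp run (2,4) capped by B -> flip
Dir S: first cell '.' (not opp) -> no flip
Dir SE: edge -> no flip
All flips: (2,4)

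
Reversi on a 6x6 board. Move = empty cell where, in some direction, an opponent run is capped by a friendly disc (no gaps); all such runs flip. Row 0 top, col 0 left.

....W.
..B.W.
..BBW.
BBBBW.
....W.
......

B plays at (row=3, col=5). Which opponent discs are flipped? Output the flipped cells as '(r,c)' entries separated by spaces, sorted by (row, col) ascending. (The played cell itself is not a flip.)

Dir NW: opp run (2,4), next='.' -> no flip
Dir N: first cell '.' (not opp) -> no flip
Dir NE: edge -> no flip
Dir W: opp run (3,4) capped by B -> flip
Dir E: edge -> no flip
Dir SW: opp run (4,4), next='.' -> no flip
Dir S: first cell '.' (not opp) -> no flip
Dir SE: edge -> no flip

Answer: (3,4)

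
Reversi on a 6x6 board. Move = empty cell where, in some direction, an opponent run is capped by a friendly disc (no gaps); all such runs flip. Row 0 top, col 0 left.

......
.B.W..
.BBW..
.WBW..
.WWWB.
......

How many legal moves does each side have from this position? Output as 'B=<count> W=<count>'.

Answer: B=10 W=7

Derivation:
-- B to move --
(0,2): no bracket -> illegal
(0,3): no bracket -> illegal
(0,4): flips 1 -> legal
(1,2): no bracket -> illegal
(1,4): flips 1 -> legal
(2,0): no bracket -> illegal
(2,4): flips 1 -> legal
(3,0): flips 1 -> legal
(3,4): flips 1 -> legal
(4,0): flips 4 -> legal
(5,0): flips 1 -> legal
(5,1): flips 2 -> legal
(5,2): flips 1 -> legal
(5,3): no bracket -> illegal
(5,4): flips 1 -> legal
B mobility = 10
-- W to move --
(0,0): flips 2 -> legal
(0,1): flips 2 -> legal
(0,2): no bracket -> illegal
(1,0): flips 2 -> legal
(1,2): flips 2 -> legal
(2,0): flips 2 -> legal
(3,0): no bracket -> illegal
(3,4): no bracket -> illegal
(3,5): no bracket -> illegal
(4,5): flips 1 -> legal
(5,3): no bracket -> illegal
(5,4): no bracket -> illegal
(5,5): flips 1 -> legal
W mobility = 7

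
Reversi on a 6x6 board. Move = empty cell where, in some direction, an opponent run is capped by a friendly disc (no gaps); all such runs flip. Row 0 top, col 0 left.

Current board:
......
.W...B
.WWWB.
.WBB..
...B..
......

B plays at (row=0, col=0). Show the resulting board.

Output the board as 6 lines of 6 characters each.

Place B at (0,0); scan 8 dirs for brackets.
Dir NW: edge -> no flip
Dir N: edge -> no flip
Dir NE: edge -> no flip
Dir W: edge -> no flip
Dir E: first cell '.' (not opp) -> no flip
Dir SW: edge -> no flip
Dir S: first cell '.' (not opp) -> no flip
Dir SE: opp run (1,1) (2,2) capped by B -> flip
All flips: (1,1) (2,2)

Answer: B.....
.B...B
.WBWB.
.WBB..
...B..
......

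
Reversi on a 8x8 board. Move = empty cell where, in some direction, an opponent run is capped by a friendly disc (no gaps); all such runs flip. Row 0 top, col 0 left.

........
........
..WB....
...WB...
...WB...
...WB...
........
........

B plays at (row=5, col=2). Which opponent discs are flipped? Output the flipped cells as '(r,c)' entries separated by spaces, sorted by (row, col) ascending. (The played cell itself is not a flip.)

Answer: (4,3) (5,3)

Derivation:
Dir NW: first cell '.' (not opp) -> no flip
Dir N: first cell '.' (not opp) -> no flip
Dir NE: opp run (4,3) capped by B -> flip
Dir W: first cell '.' (not opp) -> no flip
Dir E: opp run (5,3) capped by B -> flip
Dir SW: first cell '.' (not opp) -> no flip
Dir S: first cell '.' (not opp) -> no flip
Dir SE: first cell '.' (not opp) -> no flip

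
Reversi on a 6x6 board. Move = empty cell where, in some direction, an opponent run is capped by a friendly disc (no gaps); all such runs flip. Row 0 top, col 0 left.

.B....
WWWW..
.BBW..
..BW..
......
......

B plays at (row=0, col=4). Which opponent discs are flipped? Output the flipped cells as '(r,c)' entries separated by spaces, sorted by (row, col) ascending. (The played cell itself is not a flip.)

Answer: (1,3)

Derivation:
Dir NW: edge -> no flip
Dir N: edge -> no flip
Dir NE: edge -> no flip
Dir W: first cell '.' (not opp) -> no flip
Dir E: first cell '.' (not opp) -> no flip
Dir SW: opp run (1,3) capped by B -> flip
Dir S: first cell '.' (not opp) -> no flip
Dir SE: first cell '.' (not opp) -> no flip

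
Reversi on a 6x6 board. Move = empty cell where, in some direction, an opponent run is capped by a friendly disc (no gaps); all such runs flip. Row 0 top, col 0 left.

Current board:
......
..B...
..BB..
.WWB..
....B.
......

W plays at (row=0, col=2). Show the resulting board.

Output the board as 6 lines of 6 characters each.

Answer: ..W...
..W...
..WB..
.WWB..
....B.
......

Derivation:
Place W at (0,2); scan 8 dirs for brackets.
Dir NW: edge -> no flip
Dir N: edge -> no flip
Dir NE: edge -> no flip
Dir W: first cell '.' (not opp) -> no flip
Dir E: first cell '.' (not opp) -> no flip
Dir SW: first cell '.' (not opp) -> no flip
Dir S: opp run (1,2) (2,2) capped by W -> flip
Dir SE: first cell '.' (not opp) -> no flip
All flips: (1,2) (2,2)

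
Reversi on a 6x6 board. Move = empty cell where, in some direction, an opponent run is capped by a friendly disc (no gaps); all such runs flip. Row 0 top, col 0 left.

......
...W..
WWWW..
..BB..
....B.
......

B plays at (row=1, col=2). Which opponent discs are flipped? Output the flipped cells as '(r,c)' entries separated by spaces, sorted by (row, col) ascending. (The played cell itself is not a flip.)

Answer: (2,2)

Derivation:
Dir NW: first cell '.' (not opp) -> no flip
Dir N: first cell '.' (not opp) -> no flip
Dir NE: first cell '.' (not opp) -> no flip
Dir W: first cell '.' (not opp) -> no flip
Dir E: opp run (1,3), next='.' -> no flip
Dir SW: opp run (2,1), next='.' -> no flip
Dir S: opp run (2,2) capped by B -> flip
Dir SE: opp run (2,3), next='.' -> no flip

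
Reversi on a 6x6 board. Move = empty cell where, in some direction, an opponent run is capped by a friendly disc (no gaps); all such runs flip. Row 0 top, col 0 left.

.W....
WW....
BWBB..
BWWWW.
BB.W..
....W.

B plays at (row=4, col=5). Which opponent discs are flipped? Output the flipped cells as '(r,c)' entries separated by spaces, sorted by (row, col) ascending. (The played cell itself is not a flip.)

Dir NW: opp run (3,4) capped by B -> flip
Dir N: first cell '.' (not opp) -> no flip
Dir NE: edge -> no flip
Dir W: first cell '.' (not opp) -> no flip
Dir E: edge -> no flip
Dir SW: opp run (5,4), next=edge -> no flip
Dir S: first cell '.' (not opp) -> no flip
Dir SE: edge -> no flip

Answer: (3,4)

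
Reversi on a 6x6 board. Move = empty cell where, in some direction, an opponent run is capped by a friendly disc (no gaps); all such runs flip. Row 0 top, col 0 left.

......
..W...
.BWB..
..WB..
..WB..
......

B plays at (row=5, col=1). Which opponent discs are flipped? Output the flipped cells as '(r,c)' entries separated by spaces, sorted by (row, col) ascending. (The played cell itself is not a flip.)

Answer: (4,2)

Derivation:
Dir NW: first cell '.' (not opp) -> no flip
Dir N: first cell '.' (not opp) -> no flip
Dir NE: opp run (4,2) capped by B -> flip
Dir W: first cell '.' (not opp) -> no flip
Dir E: first cell '.' (not opp) -> no flip
Dir SW: edge -> no flip
Dir S: edge -> no flip
Dir SE: edge -> no flip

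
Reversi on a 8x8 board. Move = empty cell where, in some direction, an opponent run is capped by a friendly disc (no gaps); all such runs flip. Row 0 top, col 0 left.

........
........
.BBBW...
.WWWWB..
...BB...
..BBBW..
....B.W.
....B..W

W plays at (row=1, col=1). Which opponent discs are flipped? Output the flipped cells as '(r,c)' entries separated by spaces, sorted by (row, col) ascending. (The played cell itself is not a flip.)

Dir NW: first cell '.' (not opp) -> no flip
Dir N: first cell '.' (not opp) -> no flip
Dir NE: first cell '.' (not opp) -> no flip
Dir W: first cell '.' (not opp) -> no flip
Dir E: first cell '.' (not opp) -> no flip
Dir SW: first cell '.' (not opp) -> no flip
Dir S: opp run (2,1) capped by W -> flip
Dir SE: opp run (2,2) capped by W -> flip

Answer: (2,1) (2,2)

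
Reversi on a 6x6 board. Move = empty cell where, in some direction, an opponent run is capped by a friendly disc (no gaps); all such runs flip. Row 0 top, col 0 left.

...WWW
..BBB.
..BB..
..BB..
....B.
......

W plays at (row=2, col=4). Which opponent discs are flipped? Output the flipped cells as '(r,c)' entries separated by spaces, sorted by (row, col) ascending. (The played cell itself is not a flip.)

Dir NW: opp run (1,3), next='.' -> no flip
Dir N: opp run (1,4) capped by W -> flip
Dir NE: first cell '.' (not opp) -> no flip
Dir W: opp run (2,3) (2,2), next='.' -> no flip
Dir E: first cell '.' (not opp) -> no flip
Dir SW: opp run (3,3), next='.' -> no flip
Dir S: first cell '.' (not opp) -> no flip
Dir SE: first cell '.' (not opp) -> no flip

Answer: (1,4)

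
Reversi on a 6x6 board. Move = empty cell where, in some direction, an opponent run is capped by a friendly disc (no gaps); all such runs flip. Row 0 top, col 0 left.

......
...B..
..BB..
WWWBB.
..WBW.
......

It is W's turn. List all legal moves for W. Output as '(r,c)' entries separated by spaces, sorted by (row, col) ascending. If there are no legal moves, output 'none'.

(0,2): no bracket -> illegal
(0,3): no bracket -> illegal
(0,4): flips 2 -> legal
(1,1): flips 2 -> legal
(1,2): flips 1 -> legal
(1,4): flips 1 -> legal
(2,1): no bracket -> illegal
(2,4): flips 2 -> legal
(2,5): no bracket -> illegal
(3,5): flips 2 -> legal
(4,5): no bracket -> illegal
(5,2): no bracket -> illegal
(5,3): no bracket -> illegal
(5,4): flips 1 -> legal

Answer: (0,4) (1,1) (1,2) (1,4) (2,4) (3,5) (5,4)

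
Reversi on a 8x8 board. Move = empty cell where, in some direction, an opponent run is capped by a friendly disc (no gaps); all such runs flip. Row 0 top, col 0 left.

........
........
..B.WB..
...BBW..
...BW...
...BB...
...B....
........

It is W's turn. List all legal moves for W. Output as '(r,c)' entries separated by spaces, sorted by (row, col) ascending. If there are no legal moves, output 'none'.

Answer: (1,1) (1,5) (2,6) (3,2) (4,2) (6,2) (6,4)

Derivation:
(1,1): flips 2 -> legal
(1,2): no bracket -> illegal
(1,3): no bracket -> illegal
(1,4): no bracket -> illegal
(1,5): flips 1 -> legal
(1,6): no bracket -> illegal
(2,1): no bracket -> illegal
(2,3): no bracket -> illegal
(2,6): flips 1 -> legal
(3,1): no bracket -> illegal
(3,2): flips 2 -> legal
(3,6): no bracket -> illegal
(4,2): flips 2 -> legal
(4,5): no bracket -> illegal
(5,2): no bracket -> illegal
(5,5): no bracket -> illegal
(6,2): flips 1 -> legal
(6,4): flips 1 -> legal
(6,5): no bracket -> illegal
(7,2): no bracket -> illegal
(7,3): no bracket -> illegal
(7,4): no bracket -> illegal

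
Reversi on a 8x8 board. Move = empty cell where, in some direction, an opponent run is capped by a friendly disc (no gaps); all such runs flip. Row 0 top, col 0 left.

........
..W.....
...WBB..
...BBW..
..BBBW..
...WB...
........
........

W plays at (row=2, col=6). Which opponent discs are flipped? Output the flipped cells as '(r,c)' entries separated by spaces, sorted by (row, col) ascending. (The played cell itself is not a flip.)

Dir NW: first cell '.' (not opp) -> no flip
Dir N: first cell '.' (not opp) -> no flip
Dir NE: first cell '.' (not opp) -> no flip
Dir W: opp run (2,5) (2,4) capped by W -> flip
Dir E: first cell '.' (not opp) -> no flip
Dir SW: first cell 'W' (not opp) -> no flip
Dir S: first cell '.' (not opp) -> no flip
Dir SE: first cell '.' (not opp) -> no flip

Answer: (2,4) (2,5)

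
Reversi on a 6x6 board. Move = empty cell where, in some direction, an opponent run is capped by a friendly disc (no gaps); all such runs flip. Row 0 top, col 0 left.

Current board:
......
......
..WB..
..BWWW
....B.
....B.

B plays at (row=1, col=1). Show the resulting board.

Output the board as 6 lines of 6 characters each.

Place B at (1,1); scan 8 dirs for brackets.
Dir NW: first cell '.' (not opp) -> no flip
Dir N: first cell '.' (not opp) -> no flip
Dir NE: first cell '.' (not opp) -> no flip
Dir W: first cell '.' (not opp) -> no flip
Dir E: first cell '.' (not opp) -> no flip
Dir SW: first cell '.' (not opp) -> no flip
Dir S: first cell '.' (not opp) -> no flip
Dir SE: opp run (2,2) (3,3) capped by B -> flip
All flips: (2,2) (3,3)

Answer: ......
.B....
..BB..
..BBWW
....B.
....B.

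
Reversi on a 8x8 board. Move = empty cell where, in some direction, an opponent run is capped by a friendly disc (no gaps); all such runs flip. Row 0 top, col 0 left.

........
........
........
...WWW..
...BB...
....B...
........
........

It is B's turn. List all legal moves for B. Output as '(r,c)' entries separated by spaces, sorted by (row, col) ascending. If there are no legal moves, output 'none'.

Answer: (2,2) (2,3) (2,4) (2,5) (2,6)

Derivation:
(2,2): flips 1 -> legal
(2,3): flips 1 -> legal
(2,4): flips 1 -> legal
(2,5): flips 1 -> legal
(2,6): flips 1 -> legal
(3,2): no bracket -> illegal
(3,6): no bracket -> illegal
(4,2): no bracket -> illegal
(4,5): no bracket -> illegal
(4,6): no bracket -> illegal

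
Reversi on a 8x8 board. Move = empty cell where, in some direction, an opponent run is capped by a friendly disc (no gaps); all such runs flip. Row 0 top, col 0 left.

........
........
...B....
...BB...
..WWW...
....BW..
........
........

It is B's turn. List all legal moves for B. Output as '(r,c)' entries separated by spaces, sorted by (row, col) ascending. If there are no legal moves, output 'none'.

(3,1): no bracket -> illegal
(3,2): flips 1 -> legal
(3,5): no bracket -> illegal
(4,1): no bracket -> illegal
(4,5): no bracket -> illegal
(4,6): no bracket -> illegal
(5,1): flips 1 -> legal
(5,2): flips 1 -> legal
(5,3): flips 1 -> legal
(5,6): flips 1 -> legal
(6,4): no bracket -> illegal
(6,5): no bracket -> illegal
(6,6): flips 2 -> legal

Answer: (3,2) (5,1) (5,2) (5,3) (5,6) (6,6)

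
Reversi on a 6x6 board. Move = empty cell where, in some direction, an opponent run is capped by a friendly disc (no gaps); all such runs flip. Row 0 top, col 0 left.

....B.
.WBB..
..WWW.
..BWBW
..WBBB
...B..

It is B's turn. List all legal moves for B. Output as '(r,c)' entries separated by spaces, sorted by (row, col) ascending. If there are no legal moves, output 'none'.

(0,0): flips 3 -> legal
(0,1): no bracket -> illegal
(0,2): no bracket -> illegal
(1,0): flips 1 -> legal
(1,4): flips 2 -> legal
(1,5): no bracket -> illegal
(2,0): no bracket -> illegal
(2,1): no bracket -> illegal
(2,5): flips 1 -> legal
(3,1): flips 2 -> legal
(4,1): flips 1 -> legal
(5,1): no bracket -> illegal
(5,2): flips 1 -> legal

Answer: (0,0) (1,0) (1,4) (2,5) (3,1) (4,1) (5,2)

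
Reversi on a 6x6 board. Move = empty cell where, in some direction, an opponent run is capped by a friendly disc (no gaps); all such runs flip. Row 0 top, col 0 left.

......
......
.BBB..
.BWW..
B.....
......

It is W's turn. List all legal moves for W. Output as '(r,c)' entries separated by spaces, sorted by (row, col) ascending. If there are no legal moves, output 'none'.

(1,0): flips 1 -> legal
(1,1): flips 1 -> legal
(1,2): flips 1 -> legal
(1,3): flips 1 -> legal
(1,4): flips 1 -> legal
(2,0): no bracket -> illegal
(2,4): no bracket -> illegal
(3,0): flips 1 -> legal
(3,4): no bracket -> illegal
(4,1): no bracket -> illegal
(4,2): no bracket -> illegal
(5,0): no bracket -> illegal
(5,1): no bracket -> illegal

Answer: (1,0) (1,1) (1,2) (1,3) (1,4) (3,0)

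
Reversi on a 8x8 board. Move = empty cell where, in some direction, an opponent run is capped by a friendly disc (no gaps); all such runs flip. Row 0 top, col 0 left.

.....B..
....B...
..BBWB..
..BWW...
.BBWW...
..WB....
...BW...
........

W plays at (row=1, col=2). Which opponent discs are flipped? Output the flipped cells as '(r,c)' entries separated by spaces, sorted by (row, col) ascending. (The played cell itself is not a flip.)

Answer: (2,2) (2,3) (3,2) (4,2)

Derivation:
Dir NW: first cell '.' (not opp) -> no flip
Dir N: first cell '.' (not opp) -> no flip
Dir NE: first cell '.' (not opp) -> no flip
Dir W: first cell '.' (not opp) -> no flip
Dir E: first cell '.' (not opp) -> no flip
Dir SW: first cell '.' (not opp) -> no flip
Dir S: opp run (2,2) (3,2) (4,2) capped by W -> flip
Dir SE: opp run (2,3) capped by W -> flip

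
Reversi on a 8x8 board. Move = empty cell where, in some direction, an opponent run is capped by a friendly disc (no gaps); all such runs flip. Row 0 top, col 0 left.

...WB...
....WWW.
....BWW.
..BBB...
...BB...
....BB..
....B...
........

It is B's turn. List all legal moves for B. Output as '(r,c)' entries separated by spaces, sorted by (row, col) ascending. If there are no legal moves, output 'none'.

(0,2): flips 1 -> legal
(0,5): no bracket -> illegal
(0,6): flips 1 -> legal
(0,7): flips 2 -> legal
(1,2): no bracket -> illegal
(1,3): no bracket -> illegal
(1,7): no bracket -> illegal
(2,3): no bracket -> illegal
(2,7): flips 2 -> legal
(3,5): no bracket -> illegal
(3,6): no bracket -> illegal
(3,7): flips 2 -> legal

Answer: (0,2) (0,6) (0,7) (2,7) (3,7)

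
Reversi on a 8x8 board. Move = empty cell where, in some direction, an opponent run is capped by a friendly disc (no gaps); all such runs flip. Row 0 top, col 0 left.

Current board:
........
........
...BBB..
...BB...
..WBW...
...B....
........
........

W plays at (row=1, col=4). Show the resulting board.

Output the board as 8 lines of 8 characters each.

Answer: ........
....W...
...BWB..
...BW...
..WBW...
...B....
........
........

Derivation:
Place W at (1,4); scan 8 dirs for brackets.
Dir NW: first cell '.' (not opp) -> no flip
Dir N: first cell '.' (not opp) -> no flip
Dir NE: first cell '.' (not opp) -> no flip
Dir W: first cell '.' (not opp) -> no flip
Dir E: first cell '.' (not opp) -> no flip
Dir SW: opp run (2,3), next='.' -> no flip
Dir S: opp run (2,4) (3,4) capped by W -> flip
Dir SE: opp run (2,5), next='.' -> no flip
All flips: (2,4) (3,4)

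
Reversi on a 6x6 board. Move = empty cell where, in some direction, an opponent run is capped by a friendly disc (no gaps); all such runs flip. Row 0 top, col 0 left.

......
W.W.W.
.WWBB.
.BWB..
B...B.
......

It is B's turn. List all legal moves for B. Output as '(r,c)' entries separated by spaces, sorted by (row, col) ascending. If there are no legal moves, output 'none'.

Answer: (0,1) (0,4) (0,5) (1,1) (1,3) (2,0) (4,1)

Derivation:
(0,0): no bracket -> illegal
(0,1): flips 1 -> legal
(0,2): no bracket -> illegal
(0,3): no bracket -> illegal
(0,4): flips 1 -> legal
(0,5): flips 1 -> legal
(1,1): flips 2 -> legal
(1,3): flips 1 -> legal
(1,5): no bracket -> illegal
(2,0): flips 2 -> legal
(2,5): no bracket -> illegal
(3,0): no bracket -> illegal
(4,1): flips 1 -> legal
(4,2): no bracket -> illegal
(4,3): no bracket -> illegal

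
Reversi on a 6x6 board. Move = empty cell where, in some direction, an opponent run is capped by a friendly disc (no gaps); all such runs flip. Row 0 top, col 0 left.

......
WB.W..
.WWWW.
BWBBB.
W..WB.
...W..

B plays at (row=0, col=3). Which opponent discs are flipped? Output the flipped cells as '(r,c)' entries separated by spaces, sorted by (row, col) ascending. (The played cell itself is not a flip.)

Answer: (1,3) (2,3)

Derivation:
Dir NW: edge -> no flip
Dir N: edge -> no flip
Dir NE: edge -> no flip
Dir W: first cell '.' (not opp) -> no flip
Dir E: first cell '.' (not opp) -> no flip
Dir SW: first cell '.' (not opp) -> no flip
Dir S: opp run (1,3) (2,3) capped by B -> flip
Dir SE: first cell '.' (not opp) -> no flip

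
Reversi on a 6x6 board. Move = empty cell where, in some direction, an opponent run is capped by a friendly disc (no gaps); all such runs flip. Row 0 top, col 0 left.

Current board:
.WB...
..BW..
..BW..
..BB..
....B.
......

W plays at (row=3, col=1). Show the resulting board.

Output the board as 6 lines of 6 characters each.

Answer: .WB...
..BW..
..WW..
.WBB..
....B.
......

Derivation:
Place W at (3,1); scan 8 dirs for brackets.
Dir NW: first cell '.' (not opp) -> no flip
Dir N: first cell '.' (not opp) -> no flip
Dir NE: opp run (2,2) capped by W -> flip
Dir W: first cell '.' (not opp) -> no flip
Dir E: opp run (3,2) (3,3), next='.' -> no flip
Dir SW: first cell '.' (not opp) -> no flip
Dir S: first cell '.' (not opp) -> no flip
Dir SE: first cell '.' (not opp) -> no flip
All flips: (2,2)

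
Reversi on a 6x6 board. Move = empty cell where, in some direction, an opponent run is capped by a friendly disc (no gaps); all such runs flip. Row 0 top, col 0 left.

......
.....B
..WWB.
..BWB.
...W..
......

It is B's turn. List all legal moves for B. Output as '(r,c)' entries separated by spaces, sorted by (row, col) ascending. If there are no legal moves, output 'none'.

(1,1): no bracket -> illegal
(1,2): flips 2 -> legal
(1,3): no bracket -> illegal
(1,4): flips 1 -> legal
(2,1): flips 2 -> legal
(3,1): no bracket -> illegal
(4,2): flips 1 -> legal
(4,4): no bracket -> illegal
(5,2): flips 1 -> legal
(5,3): no bracket -> illegal
(5,4): flips 1 -> legal

Answer: (1,2) (1,4) (2,1) (4,2) (5,2) (5,4)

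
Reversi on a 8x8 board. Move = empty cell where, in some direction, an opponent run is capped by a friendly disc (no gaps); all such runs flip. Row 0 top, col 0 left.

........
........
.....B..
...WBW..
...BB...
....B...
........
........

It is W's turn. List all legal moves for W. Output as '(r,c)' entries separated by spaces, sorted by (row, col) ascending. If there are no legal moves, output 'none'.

(1,4): no bracket -> illegal
(1,5): flips 1 -> legal
(1,6): no bracket -> illegal
(2,3): no bracket -> illegal
(2,4): no bracket -> illegal
(2,6): no bracket -> illegal
(3,2): no bracket -> illegal
(3,6): no bracket -> illegal
(4,2): no bracket -> illegal
(4,5): no bracket -> illegal
(5,2): no bracket -> illegal
(5,3): flips 2 -> legal
(5,5): flips 1 -> legal
(6,3): no bracket -> illegal
(6,4): no bracket -> illegal
(6,5): no bracket -> illegal

Answer: (1,5) (5,3) (5,5)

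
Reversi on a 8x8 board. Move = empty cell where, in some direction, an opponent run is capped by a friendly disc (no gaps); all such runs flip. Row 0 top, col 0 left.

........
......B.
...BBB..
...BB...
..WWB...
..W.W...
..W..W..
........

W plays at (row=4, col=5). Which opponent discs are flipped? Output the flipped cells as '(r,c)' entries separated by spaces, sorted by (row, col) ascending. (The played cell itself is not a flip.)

Dir NW: opp run (3,4) (2,3), next='.' -> no flip
Dir N: first cell '.' (not opp) -> no flip
Dir NE: first cell '.' (not opp) -> no flip
Dir W: opp run (4,4) capped by W -> flip
Dir E: first cell '.' (not opp) -> no flip
Dir SW: first cell 'W' (not opp) -> no flip
Dir S: first cell '.' (not opp) -> no flip
Dir SE: first cell '.' (not opp) -> no flip

Answer: (4,4)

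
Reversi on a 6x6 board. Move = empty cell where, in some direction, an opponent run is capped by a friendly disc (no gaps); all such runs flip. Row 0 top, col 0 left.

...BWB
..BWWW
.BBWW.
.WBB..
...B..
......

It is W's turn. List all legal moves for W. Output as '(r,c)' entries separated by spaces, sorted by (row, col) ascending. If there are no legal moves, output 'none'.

Answer: (0,1) (0,2) (1,1) (2,0) (3,4) (4,1) (4,2) (5,3)

Derivation:
(0,1): flips 1 -> legal
(0,2): flips 1 -> legal
(1,0): no bracket -> illegal
(1,1): flips 2 -> legal
(2,0): flips 2 -> legal
(3,0): no bracket -> illegal
(3,4): flips 2 -> legal
(4,1): flips 1 -> legal
(4,2): flips 1 -> legal
(4,4): no bracket -> illegal
(5,2): no bracket -> illegal
(5,3): flips 2 -> legal
(5,4): no bracket -> illegal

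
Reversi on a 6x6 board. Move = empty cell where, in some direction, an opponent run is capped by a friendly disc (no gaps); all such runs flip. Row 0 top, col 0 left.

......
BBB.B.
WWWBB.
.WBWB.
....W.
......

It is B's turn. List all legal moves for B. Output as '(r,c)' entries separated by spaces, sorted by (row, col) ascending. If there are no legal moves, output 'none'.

Answer: (3,0) (4,1) (4,2) (4,3) (5,4) (5,5)

Derivation:
(1,3): no bracket -> illegal
(3,0): flips 3 -> legal
(3,5): no bracket -> illegal
(4,0): no bracket -> illegal
(4,1): flips 2 -> legal
(4,2): flips 1 -> legal
(4,3): flips 1 -> legal
(4,5): no bracket -> illegal
(5,3): no bracket -> illegal
(5,4): flips 1 -> legal
(5,5): flips 3 -> legal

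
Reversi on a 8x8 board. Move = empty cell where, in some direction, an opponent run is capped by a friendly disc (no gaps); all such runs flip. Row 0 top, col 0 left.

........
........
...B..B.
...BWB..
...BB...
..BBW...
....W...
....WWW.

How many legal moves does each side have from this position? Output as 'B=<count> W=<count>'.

-- B to move --
(2,4): flips 1 -> legal
(2,5): flips 1 -> legal
(4,5): flips 1 -> legal
(5,5): flips 1 -> legal
(6,3): no bracket -> illegal
(6,5): flips 1 -> legal
(6,6): no bracket -> illegal
(6,7): no bracket -> illegal
(7,3): no bracket -> illegal
(7,7): no bracket -> illegal
B mobility = 5
-- W to move --
(1,2): flips 1 -> legal
(1,3): no bracket -> illegal
(1,4): no bracket -> illegal
(1,5): no bracket -> illegal
(1,6): no bracket -> illegal
(1,7): no bracket -> illegal
(2,2): no bracket -> illegal
(2,4): no bracket -> illegal
(2,5): no bracket -> illegal
(2,7): no bracket -> illegal
(3,2): flips 2 -> legal
(3,6): flips 1 -> legal
(3,7): no bracket -> illegal
(4,1): no bracket -> illegal
(4,2): flips 1 -> legal
(4,5): no bracket -> illegal
(4,6): no bracket -> illegal
(5,1): flips 2 -> legal
(5,5): no bracket -> illegal
(6,1): flips 2 -> legal
(6,2): no bracket -> illegal
(6,3): no bracket -> illegal
W mobility = 6

Answer: B=5 W=6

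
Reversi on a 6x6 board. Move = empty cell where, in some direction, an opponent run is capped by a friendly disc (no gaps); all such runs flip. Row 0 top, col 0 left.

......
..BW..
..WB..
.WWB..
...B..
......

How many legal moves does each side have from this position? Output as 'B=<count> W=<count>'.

-- B to move --
(0,2): no bracket -> illegal
(0,3): flips 1 -> legal
(0,4): no bracket -> illegal
(1,1): flips 1 -> legal
(1,4): flips 1 -> legal
(2,0): no bracket -> illegal
(2,1): flips 2 -> legal
(2,4): no bracket -> illegal
(3,0): flips 2 -> legal
(4,0): no bracket -> illegal
(4,1): flips 1 -> legal
(4,2): flips 2 -> legal
B mobility = 7
-- W to move --
(0,1): no bracket -> illegal
(0,2): flips 1 -> legal
(0,3): no bracket -> illegal
(1,1): flips 1 -> legal
(1,4): flips 1 -> legal
(2,1): no bracket -> illegal
(2,4): flips 1 -> legal
(3,4): flips 1 -> legal
(4,2): no bracket -> illegal
(4,4): flips 1 -> legal
(5,2): no bracket -> illegal
(5,3): flips 3 -> legal
(5,4): flips 1 -> legal
W mobility = 8

Answer: B=7 W=8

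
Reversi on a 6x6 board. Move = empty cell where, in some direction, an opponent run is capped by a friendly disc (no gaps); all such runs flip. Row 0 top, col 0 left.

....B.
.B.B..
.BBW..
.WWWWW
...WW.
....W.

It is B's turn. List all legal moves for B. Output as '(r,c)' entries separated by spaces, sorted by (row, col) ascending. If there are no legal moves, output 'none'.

(1,2): no bracket -> illegal
(1,4): no bracket -> illegal
(2,0): no bracket -> illegal
(2,4): flips 1 -> legal
(2,5): no bracket -> illegal
(3,0): no bracket -> illegal
(4,0): flips 1 -> legal
(4,1): flips 1 -> legal
(4,2): flips 1 -> legal
(4,5): no bracket -> illegal
(5,2): no bracket -> illegal
(5,3): flips 3 -> legal
(5,5): flips 2 -> legal

Answer: (2,4) (4,0) (4,1) (4,2) (5,3) (5,5)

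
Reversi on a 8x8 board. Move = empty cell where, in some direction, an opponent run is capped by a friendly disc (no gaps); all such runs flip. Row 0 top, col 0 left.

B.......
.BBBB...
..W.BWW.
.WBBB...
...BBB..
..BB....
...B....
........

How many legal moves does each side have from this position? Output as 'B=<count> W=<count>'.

Answer: B=5 W=8

Derivation:
-- B to move --
(1,5): no bracket -> illegal
(1,6): flips 1 -> legal
(1,7): no bracket -> illegal
(2,0): no bracket -> illegal
(2,1): no bracket -> illegal
(2,3): no bracket -> illegal
(2,7): flips 2 -> legal
(3,0): flips 1 -> legal
(3,5): no bracket -> illegal
(3,6): flips 1 -> legal
(3,7): no bracket -> illegal
(4,0): flips 2 -> legal
(4,1): no bracket -> illegal
(4,2): no bracket -> illegal
B mobility = 5
-- W to move --
(0,1): no bracket -> illegal
(0,2): flips 1 -> legal
(0,3): flips 1 -> legal
(0,4): flips 1 -> legal
(0,5): no bracket -> illegal
(1,0): no bracket -> illegal
(1,5): no bracket -> illegal
(2,0): no bracket -> illegal
(2,1): no bracket -> illegal
(2,3): flips 1 -> legal
(3,5): flips 3 -> legal
(3,6): no bracket -> illegal
(4,1): no bracket -> illegal
(4,2): flips 1 -> legal
(4,6): no bracket -> illegal
(5,1): no bracket -> illegal
(5,4): no bracket -> illegal
(5,5): flips 2 -> legal
(5,6): no bracket -> illegal
(6,1): flips 3 -> legal
(6,2): no bracket -> illegal
(6,4): no bracket -> illegal
(7,2): no bracket -> illegal
(7,3): no bracket -> illegal
(7,4): no bracket -> illegal
W mobility = 8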